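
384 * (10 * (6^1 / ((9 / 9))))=23040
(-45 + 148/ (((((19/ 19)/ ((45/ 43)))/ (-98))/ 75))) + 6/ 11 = -538482027/ 473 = -1138439.80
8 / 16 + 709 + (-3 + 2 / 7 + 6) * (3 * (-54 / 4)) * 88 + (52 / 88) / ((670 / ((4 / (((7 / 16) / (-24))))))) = -81077217 / 7370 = -11000.98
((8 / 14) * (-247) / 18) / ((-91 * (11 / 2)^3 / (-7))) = -304 / 83853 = -0.00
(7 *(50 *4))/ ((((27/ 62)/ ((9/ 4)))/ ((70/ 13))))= 1519000/ 39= 38948.72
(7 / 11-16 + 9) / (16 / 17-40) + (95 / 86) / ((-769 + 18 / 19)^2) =5448532902335 / 33441703296364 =0.16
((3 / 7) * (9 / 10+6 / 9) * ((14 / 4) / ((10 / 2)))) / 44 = 47 / 4400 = 0.01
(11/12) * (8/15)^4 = 11264/151875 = 0.07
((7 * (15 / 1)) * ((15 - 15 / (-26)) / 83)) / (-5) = -8505 / 2158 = -3.94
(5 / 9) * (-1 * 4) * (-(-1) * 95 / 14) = -950 / 63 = -15.08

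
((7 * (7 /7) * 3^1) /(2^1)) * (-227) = -4767 /2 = -2383.50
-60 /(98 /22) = -660 /49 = -13.47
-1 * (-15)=15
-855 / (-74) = 855 / 74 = 11.55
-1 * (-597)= 597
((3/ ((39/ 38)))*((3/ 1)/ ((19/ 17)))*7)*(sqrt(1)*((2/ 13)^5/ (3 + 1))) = 5712/ 4826809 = 0.00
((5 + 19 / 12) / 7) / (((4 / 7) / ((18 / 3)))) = 9.88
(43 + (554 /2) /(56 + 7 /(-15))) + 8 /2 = 43306 /833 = 51.99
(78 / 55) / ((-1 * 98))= -39 / 2695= -0.01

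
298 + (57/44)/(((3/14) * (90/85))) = 120269/396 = 303.71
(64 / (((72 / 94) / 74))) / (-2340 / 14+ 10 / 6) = -389536 / 10425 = -37.37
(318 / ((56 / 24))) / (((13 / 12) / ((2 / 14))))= 11448 / 637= 17.97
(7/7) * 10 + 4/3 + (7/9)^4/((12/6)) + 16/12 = 168613/13122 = 12.85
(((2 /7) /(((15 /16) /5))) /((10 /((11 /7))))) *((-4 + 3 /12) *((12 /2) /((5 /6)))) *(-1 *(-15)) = -4752 /49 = -96.98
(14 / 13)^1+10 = 144 / 13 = 11.08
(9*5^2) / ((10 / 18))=405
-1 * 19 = -19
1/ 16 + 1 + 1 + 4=97/ 16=6.06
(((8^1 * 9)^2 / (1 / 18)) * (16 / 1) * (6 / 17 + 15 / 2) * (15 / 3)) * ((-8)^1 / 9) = -885841920 / 17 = -52108348.24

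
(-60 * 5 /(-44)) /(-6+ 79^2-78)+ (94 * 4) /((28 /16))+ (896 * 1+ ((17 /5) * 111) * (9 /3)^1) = 5317046214 /2370445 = 2243.06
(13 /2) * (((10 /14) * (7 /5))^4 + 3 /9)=26 /3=8.67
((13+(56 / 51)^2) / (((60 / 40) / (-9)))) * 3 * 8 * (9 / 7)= -5320656 / 2023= -2630.08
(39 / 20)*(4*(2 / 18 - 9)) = -208 / 3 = -69.33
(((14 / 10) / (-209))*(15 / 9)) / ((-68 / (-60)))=-35 / 3553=-0.01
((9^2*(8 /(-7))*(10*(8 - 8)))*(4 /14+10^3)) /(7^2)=0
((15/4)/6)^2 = 25/64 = 0.39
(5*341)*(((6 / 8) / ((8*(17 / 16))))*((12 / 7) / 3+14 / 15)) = 26939 / 119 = 226.38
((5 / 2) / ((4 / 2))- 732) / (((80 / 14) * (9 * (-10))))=1.42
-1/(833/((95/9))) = -95/7497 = -0.01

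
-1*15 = -15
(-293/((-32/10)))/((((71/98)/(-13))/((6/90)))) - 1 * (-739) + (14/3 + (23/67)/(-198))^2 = 16274327815195/24990119352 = 651.23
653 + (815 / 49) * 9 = 802.69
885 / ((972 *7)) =295 / 2268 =0.13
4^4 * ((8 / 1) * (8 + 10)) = 36864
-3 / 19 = -0.16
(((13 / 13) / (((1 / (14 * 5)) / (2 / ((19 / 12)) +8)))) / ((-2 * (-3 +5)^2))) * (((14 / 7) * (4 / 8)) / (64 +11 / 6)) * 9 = -16632 / 1501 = -11.08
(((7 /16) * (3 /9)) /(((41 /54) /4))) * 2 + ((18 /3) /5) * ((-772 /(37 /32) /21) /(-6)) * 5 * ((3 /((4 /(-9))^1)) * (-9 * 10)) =205121277 /10619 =19316.44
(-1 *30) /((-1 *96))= 5 /16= 0.31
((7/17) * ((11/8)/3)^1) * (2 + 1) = 77/136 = 0.57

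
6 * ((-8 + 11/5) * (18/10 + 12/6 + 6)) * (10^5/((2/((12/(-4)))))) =51156000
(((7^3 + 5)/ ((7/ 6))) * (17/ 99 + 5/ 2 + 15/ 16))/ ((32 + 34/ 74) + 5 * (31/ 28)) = 12268682/ 432993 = 28.33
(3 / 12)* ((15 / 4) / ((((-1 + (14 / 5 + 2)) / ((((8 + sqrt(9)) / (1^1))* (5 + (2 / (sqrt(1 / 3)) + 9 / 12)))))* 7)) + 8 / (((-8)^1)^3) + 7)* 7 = 825* sqrt(3) / 152 + 135351 / 4864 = 37.23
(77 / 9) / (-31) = -77 / 279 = -0.28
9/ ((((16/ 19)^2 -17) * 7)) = -3249/ 41167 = -0.08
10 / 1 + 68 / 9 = 17.56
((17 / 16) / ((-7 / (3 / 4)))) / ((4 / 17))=-867 / 1792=-0.48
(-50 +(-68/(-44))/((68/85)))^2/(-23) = -4473225/44528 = -100.46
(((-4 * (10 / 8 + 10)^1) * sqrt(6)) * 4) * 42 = -7560 * sqrt(6) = -18518.14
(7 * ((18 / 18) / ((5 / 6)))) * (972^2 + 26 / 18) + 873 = 119056061 / 15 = 7937070.73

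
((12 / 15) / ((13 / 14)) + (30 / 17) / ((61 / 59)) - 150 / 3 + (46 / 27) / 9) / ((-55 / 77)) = 5416610318 / 81897075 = 66.14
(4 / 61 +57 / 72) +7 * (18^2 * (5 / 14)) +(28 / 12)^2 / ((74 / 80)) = 132724025 / 162504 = 816.74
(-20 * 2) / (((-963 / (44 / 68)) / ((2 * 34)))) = 1760 / 963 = 1.83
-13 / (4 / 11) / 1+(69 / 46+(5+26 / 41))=-4693 / 164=-28.62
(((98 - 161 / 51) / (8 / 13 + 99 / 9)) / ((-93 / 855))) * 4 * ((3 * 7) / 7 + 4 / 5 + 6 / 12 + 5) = -7168434 / 2567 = -2792.53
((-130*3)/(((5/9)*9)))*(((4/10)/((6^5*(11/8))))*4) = -52/4455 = -0.01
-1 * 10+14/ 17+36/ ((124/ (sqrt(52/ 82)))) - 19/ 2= -635/ 34+9 * sqrt(1066)/ 1271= -18.45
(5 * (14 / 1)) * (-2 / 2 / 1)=-70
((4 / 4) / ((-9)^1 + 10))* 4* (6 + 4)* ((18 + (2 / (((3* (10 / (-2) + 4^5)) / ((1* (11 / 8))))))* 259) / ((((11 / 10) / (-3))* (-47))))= 22295300 / 526823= 42.32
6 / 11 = 0.55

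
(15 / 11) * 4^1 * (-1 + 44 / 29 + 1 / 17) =17040 / 5423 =3.14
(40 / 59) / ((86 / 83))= 0.65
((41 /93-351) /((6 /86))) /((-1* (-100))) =-50.25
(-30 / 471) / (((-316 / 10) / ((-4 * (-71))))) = 7100 / 12403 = 0.57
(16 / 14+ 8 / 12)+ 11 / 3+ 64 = 1459 / 21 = 69.48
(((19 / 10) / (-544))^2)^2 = 130321 / 875781160960000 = 0.00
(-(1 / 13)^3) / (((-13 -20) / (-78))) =-2 / 1859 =-0.00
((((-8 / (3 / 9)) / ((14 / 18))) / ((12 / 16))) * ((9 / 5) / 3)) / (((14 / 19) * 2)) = -4104 / 245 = -16.75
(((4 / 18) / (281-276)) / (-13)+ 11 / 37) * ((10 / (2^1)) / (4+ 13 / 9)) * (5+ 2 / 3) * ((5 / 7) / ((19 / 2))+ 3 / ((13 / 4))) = 186644462 / 122252403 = 1.53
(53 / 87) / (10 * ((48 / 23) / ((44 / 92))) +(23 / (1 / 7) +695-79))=0.00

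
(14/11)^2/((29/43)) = 8428/3509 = 2.40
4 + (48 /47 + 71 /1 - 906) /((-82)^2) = 1224915 /316028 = 3.88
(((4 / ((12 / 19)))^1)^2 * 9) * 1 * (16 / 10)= 2888 / 5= 577.60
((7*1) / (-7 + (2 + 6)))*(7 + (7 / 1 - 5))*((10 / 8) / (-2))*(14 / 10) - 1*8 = -505 / 8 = -63.12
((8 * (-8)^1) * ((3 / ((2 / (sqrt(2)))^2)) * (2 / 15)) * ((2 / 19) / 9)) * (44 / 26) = -2816 / 11115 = -0.25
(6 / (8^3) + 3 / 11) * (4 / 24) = 267 / 5632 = 0.05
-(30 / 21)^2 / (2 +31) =-0.06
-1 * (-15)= 15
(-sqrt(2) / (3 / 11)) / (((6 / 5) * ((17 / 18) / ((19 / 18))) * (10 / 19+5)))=-0.87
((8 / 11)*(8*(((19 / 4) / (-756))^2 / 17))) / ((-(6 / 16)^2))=-5776 / 60118443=-0.00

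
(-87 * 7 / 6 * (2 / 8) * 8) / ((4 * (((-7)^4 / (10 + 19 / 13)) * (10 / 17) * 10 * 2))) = -73457 / 3567200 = -0.02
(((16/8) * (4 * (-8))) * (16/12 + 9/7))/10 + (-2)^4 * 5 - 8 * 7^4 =-402040/21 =-19144.76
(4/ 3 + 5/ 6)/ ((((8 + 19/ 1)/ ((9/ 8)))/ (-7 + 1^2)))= -13/ 24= -0.54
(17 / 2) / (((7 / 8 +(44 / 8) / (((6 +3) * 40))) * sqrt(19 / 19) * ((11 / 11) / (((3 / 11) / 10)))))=1836 / 7051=0.26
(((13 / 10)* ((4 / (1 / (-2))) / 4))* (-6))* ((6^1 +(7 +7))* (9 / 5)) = 2808 / 5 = 561.60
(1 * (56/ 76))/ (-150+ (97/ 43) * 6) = -301/ 55746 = -0.01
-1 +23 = 22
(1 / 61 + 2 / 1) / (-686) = -0.00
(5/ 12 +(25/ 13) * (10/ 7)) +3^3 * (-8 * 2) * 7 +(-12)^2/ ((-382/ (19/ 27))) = -630117151/ 208572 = -3021.10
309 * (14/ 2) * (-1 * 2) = -4326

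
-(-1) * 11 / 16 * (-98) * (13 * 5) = -35035 / 8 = -4379.38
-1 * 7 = -7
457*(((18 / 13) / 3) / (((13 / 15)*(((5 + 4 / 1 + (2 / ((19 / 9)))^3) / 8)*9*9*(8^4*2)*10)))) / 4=3134563 / 420918571008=0.00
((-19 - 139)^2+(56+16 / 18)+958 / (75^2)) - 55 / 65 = 203289231 / 8125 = 25020.21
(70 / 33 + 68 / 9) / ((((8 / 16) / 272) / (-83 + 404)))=55763264 / 33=1689795.88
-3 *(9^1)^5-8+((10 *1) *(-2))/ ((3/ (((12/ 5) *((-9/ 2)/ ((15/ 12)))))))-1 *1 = -885492/ 5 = -177098.40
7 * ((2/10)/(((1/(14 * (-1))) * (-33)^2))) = -98/5445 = -0.02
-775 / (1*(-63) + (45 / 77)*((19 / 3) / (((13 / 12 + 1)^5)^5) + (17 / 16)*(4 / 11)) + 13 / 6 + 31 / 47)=212144968259053712245076894760131835937500 / 16409881901215311875196191010305655777559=12.93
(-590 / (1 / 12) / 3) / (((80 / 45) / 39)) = -103545 / 2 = -51772.50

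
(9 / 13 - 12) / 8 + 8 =6.59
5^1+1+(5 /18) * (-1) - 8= -2.28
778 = 778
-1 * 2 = -2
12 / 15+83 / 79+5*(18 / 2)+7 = 21271 / 395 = 53.85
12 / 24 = 1 / 2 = 0.50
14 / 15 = 0.93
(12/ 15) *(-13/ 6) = -26/ 15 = -1.73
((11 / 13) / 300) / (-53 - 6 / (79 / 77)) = -869 / 18131100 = -0.00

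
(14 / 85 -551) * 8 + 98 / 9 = -3362782 / 765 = -4395.79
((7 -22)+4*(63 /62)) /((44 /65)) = -22035 /1364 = -16.15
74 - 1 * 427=-353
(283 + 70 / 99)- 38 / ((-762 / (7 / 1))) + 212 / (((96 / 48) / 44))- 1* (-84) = 63268042 / 12573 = 5032.06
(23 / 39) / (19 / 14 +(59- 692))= -0.00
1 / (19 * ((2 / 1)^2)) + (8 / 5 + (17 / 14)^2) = 14373 / 4655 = 3.09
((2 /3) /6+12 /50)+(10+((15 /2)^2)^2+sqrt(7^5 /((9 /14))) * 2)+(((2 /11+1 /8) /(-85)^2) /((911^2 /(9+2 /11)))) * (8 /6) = 686 * sqrt(2) /3+331654565739910609 /104477426816400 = 3497.80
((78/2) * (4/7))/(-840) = -13/490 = -0.03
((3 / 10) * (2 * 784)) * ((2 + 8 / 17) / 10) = 49392 / 425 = 116.22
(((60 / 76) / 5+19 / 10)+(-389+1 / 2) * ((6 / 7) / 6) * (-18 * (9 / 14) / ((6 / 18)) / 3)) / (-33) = -428441 / 21945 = -19.52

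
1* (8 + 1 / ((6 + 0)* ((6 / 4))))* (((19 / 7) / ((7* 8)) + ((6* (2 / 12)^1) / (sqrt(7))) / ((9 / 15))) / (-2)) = -365* sqrt(7) / 378 - 1387 / 7056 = -2.75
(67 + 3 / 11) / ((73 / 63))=46620 / 803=58.06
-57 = -57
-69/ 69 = -1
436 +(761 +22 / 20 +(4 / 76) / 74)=1198.10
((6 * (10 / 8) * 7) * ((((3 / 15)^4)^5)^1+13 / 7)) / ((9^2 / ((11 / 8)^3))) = 412535667419435923 / 131835937500000000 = 3.13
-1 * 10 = -10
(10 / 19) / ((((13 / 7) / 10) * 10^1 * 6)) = 35 / 741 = 0.05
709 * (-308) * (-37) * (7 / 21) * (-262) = -2116898168 / 3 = -705632722.67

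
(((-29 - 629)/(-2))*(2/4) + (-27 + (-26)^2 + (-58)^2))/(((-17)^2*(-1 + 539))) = 8355/310964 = 0.03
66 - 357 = -291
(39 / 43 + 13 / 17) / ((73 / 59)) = 72098 / 53363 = 1.35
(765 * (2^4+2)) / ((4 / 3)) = 20655 / 2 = 10327.50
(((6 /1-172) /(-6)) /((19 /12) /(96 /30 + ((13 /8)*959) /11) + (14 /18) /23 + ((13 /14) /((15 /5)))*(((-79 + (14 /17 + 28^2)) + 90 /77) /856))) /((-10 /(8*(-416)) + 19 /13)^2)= 15856516112172494094336 /369266518231374710251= 42.94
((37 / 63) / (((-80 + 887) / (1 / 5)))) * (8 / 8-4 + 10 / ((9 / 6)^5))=-15133 / 61771815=-0.00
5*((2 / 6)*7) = 35 / 3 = 11.67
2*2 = 4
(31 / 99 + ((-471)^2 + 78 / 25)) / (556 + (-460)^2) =1.05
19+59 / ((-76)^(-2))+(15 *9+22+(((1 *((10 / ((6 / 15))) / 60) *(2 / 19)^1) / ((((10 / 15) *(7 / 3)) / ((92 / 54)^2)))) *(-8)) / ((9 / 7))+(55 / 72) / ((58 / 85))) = 6573922414555 / 19280592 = 340960.61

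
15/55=3/11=0.27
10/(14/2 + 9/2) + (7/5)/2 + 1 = 591/230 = 2.57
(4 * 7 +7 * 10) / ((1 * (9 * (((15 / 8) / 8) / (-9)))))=-6272 / 15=-418.13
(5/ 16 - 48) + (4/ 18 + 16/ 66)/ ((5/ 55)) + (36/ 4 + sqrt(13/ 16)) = -4835/ 144 + sqrt(13)/ 4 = -32.68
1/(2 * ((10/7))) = 7/20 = 0.35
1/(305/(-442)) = -1.45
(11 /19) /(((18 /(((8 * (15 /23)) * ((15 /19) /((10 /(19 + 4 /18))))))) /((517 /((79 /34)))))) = 334509340 /5903433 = 56.66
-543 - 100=-643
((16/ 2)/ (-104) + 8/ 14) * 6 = 270/ 91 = 2.97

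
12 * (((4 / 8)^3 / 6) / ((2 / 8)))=1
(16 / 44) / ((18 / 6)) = 4 / 33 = 0.12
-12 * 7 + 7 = -77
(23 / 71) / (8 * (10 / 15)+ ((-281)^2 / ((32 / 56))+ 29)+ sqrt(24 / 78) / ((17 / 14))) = 74776006812 / 31904457478310269 - 68544 * sqrt(13) / 31904457478310269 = 0.00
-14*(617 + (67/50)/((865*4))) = -747187469/86500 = -8638.01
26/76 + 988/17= 37765/646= 58.46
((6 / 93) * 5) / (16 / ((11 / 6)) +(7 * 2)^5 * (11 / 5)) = 275 / 1008696352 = 0.00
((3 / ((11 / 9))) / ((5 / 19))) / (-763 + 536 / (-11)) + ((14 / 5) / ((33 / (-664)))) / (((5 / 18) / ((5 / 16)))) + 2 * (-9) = -39971847 / 491095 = -81.39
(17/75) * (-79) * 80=-1432.53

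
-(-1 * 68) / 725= 68 / 725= 0.09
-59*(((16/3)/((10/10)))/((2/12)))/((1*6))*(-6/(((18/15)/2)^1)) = 9440/3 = 3146.67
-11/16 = -0.69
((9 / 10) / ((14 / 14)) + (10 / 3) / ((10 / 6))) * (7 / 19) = 203 / 190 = 1.07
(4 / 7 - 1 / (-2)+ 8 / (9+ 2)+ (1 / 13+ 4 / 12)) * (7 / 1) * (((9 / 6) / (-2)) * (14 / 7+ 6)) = -13267 / 143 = -92.78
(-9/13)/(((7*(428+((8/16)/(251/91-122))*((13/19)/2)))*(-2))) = 0.00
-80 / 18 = -40 / 9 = -4.44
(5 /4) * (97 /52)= 485 /208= 2.33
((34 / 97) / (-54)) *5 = -85 / 2619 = -0.03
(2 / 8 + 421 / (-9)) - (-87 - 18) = 2105 / 36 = 58.47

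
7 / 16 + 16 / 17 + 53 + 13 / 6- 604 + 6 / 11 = -546.91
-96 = -96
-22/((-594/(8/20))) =2/135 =0.01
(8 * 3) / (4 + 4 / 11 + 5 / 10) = 528 / 107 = 4.93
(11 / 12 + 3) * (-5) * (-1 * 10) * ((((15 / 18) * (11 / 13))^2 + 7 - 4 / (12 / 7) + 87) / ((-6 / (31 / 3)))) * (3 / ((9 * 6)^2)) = -20424408125 / 638673984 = -31.98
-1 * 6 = -6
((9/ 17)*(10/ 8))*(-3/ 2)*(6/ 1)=-405/ 68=-5.96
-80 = -80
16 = 16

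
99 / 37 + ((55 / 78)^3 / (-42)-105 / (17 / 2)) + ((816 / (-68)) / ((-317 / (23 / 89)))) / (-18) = -3425977390696031 / 353698332846768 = -9.69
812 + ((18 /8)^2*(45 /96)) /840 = 23281745 /28672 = 812.00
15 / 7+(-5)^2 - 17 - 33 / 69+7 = 2683 / 161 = 16.66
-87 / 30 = -29 / 10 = -2.90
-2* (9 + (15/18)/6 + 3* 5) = -869/18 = -48.28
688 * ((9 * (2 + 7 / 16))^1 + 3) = 17157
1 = 1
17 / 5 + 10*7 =367 / 5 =73.40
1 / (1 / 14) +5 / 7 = 103 / 7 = 14.71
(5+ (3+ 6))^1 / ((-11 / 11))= -14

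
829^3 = 569722789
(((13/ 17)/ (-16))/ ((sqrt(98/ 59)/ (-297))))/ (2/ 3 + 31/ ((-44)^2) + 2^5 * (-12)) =-1401543 * sqrt(118)/ 529861066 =-0.03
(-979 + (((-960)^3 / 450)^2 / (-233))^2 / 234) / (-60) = -830103483316929131783897 / 42345420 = -19603146770463703.79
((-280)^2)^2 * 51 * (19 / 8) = 744502080000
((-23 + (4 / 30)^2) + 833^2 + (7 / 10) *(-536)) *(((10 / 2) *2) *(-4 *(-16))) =19972535552 / 45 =443834123.38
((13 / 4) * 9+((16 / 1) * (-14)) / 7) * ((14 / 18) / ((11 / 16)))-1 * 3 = -55 / 9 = -6.11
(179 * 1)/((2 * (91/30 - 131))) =-2685/3839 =-0.70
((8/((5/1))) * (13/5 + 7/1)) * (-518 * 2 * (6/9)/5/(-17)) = 265216/2125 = 124.81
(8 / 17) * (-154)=-1232 / 17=-72.47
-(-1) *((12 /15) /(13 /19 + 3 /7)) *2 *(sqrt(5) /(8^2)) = 133 *sqrt(5) /5920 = 0.05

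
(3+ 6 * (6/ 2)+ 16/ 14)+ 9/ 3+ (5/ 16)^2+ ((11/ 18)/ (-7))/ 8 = 58129/ 2304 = 25.23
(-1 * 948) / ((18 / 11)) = -1738 / 3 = -579.33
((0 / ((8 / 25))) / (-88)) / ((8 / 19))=0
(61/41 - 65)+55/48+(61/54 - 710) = -13660145/17712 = -771.24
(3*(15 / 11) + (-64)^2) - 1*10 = 44991 / 11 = 4090.09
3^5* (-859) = -208737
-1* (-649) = 649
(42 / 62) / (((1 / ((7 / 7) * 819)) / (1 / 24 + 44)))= 24434.60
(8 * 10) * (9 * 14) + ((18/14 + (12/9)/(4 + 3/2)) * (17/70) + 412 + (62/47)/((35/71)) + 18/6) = 7978410821/759990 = 10498.05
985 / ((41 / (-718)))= -707230 / 41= -17249.51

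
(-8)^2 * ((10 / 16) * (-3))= -120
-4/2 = -2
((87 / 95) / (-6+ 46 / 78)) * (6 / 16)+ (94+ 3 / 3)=15224021 / 160360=94.94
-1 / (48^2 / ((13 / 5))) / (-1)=13 / 11520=0.00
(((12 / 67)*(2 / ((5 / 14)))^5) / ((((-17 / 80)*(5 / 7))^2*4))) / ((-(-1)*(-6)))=-107943428096 / 60509375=-1783.91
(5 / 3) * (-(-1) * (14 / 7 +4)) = 10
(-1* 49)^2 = 2401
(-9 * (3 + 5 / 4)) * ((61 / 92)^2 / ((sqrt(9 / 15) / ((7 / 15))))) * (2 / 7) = -2.89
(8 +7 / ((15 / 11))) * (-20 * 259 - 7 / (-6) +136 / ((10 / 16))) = -65157.53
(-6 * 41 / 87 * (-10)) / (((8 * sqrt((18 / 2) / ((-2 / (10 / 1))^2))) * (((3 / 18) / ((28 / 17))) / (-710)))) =-815080 / 493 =-1653.31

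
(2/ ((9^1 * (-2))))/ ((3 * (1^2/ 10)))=-10/ 27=-0.37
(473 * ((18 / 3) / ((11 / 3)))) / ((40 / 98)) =18963 / 10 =1896.30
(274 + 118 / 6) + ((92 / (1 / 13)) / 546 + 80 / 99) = 205589 / 693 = 296.67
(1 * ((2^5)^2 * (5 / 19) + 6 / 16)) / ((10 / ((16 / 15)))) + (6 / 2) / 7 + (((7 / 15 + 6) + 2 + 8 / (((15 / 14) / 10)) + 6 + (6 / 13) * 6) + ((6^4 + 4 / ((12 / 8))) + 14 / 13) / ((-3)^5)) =3647913391 / 31511025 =115.77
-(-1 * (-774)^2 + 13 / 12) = 7188899 / 12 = 599074.92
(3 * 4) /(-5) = -12 /5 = -2.40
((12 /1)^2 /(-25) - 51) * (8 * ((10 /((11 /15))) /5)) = -6192 /5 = -1238.40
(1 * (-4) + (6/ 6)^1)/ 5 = -3/ 5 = -0.60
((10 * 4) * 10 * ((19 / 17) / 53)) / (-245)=-1520 / 44149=-0.03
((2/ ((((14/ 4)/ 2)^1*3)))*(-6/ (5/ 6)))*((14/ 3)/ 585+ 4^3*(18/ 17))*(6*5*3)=-129407872/ 7735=-16730.17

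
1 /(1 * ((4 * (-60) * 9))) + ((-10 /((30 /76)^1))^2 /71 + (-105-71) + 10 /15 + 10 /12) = -25375151 /153360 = -165.46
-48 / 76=-12 / 19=-0.63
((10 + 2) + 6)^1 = 18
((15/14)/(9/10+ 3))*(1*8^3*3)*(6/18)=12800/91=140.66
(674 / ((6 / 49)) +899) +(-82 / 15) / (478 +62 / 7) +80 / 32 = 163732813 / 25560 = 6405.82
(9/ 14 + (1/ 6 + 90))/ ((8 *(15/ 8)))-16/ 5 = 899/ 315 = 2.85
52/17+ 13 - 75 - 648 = -12018/17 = -706.94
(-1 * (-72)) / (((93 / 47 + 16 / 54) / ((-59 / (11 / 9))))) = -48516408 / 31757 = -1527.74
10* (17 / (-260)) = -17 / 26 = -0.65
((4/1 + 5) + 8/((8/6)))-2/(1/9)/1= -3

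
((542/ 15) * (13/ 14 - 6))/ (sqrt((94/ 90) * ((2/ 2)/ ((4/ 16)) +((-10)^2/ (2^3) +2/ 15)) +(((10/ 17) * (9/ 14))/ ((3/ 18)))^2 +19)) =-327097 * sqrt(4762575498)/ 793762583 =-28.44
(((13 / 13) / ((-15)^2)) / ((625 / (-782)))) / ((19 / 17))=-13294 / 2671875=-0.00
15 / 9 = 1.67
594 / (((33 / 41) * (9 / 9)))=738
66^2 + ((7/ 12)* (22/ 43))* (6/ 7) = 187319/ 43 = 4356.26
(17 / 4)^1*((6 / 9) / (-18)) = -17 / 108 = -0.16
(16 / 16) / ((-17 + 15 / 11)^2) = 121 / 29584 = 0.00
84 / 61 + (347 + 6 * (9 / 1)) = 24545 / 61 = 402.38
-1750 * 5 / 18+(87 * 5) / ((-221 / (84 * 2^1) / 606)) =-399545195 / 1989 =-200877.42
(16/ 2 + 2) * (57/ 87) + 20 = 770/ 29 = 26.55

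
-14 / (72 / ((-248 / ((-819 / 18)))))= -124 / 117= -1.06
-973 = -973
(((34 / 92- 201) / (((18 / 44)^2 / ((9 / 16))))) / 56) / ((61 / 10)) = -5583545 / 2828448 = -1.97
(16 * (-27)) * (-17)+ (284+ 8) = 7636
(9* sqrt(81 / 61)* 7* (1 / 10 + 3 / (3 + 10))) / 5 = 24381* sqrt(61) / 39650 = 4.80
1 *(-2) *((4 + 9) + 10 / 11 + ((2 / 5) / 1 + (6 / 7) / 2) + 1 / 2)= -11733 / 385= -30.48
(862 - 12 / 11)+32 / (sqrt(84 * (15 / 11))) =16 * sqrt(385) / 105+9470 / 11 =863.90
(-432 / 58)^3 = -413.21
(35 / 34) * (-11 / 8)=-385 / 272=-1.42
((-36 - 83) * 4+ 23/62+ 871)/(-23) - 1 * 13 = -43051/1426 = -30.19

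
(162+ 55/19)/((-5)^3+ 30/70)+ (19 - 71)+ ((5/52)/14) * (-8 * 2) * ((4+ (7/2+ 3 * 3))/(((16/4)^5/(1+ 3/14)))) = -144074539779/2701776896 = -53.33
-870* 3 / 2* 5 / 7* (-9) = 58725 / 7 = 8389.29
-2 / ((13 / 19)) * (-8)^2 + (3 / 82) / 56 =-187.08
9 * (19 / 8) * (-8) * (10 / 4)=-855 / 2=-427.50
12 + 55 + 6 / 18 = 202 / 3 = 67.33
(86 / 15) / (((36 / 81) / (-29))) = -3741 / 10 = -374.10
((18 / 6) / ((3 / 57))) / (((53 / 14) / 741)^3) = 63637569836568 / 148877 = 427450646.08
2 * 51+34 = 136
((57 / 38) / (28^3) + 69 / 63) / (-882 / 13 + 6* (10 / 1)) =-0.14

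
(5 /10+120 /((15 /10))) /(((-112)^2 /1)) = 23 /3584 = 0.01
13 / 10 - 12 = -107 / 10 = -10.70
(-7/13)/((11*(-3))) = 7/429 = 0.02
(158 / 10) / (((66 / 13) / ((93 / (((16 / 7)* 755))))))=222859 / 1328800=0.17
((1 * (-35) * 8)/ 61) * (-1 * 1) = 280/ 61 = 4.59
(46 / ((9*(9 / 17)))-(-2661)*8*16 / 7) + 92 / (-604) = 4166789981 / 85617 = 48667.79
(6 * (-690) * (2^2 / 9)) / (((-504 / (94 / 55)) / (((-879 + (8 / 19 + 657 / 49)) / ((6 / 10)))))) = -17414347880 / 1935549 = -8997.11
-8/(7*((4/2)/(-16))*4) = 2.29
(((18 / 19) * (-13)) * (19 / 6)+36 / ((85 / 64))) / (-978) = 337 / 27710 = 0.01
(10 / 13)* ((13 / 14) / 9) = 5 / 63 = 0.08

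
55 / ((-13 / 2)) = -110 / 13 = -8.46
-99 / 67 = -1.48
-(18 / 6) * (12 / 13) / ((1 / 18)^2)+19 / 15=-895.96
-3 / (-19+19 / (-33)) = 99 / 646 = 0.15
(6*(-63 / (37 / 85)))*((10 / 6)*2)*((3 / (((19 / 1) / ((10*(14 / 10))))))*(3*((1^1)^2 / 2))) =-6747300 / 703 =-9597.87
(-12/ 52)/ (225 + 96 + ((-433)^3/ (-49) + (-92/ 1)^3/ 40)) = -0.00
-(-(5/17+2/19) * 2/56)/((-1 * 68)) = -129/614992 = -0.00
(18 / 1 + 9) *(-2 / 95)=-0.57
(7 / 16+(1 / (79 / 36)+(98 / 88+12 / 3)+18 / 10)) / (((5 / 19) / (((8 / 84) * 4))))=1473127 / 130350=11.30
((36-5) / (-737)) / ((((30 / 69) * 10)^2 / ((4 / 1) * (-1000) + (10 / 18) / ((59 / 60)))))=116088521 / 13044900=8.90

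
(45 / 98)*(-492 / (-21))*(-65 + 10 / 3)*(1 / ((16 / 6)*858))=-113775 / 392392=-0.29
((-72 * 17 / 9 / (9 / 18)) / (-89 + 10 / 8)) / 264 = 136 / 11583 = 0.01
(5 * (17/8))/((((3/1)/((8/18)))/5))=425/54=7.87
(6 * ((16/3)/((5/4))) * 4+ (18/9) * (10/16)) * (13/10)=26949/200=134.74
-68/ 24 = -17/ 6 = -2.83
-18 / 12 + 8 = 13 / 2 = 6.50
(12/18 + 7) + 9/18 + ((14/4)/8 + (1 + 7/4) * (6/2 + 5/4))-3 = 415/24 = 17.29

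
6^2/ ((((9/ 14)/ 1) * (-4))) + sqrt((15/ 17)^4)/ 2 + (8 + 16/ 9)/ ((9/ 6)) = -110681/ 15606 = -7.09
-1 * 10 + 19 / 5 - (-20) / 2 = 19 / 5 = 3.80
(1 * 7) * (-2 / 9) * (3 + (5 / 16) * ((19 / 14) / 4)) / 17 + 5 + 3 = 75553 / 9792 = 7.72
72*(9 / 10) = 324 / 5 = 64.80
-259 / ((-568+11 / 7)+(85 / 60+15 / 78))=282828 / 616783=0.46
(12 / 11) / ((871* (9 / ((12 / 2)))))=8 / 9581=0.00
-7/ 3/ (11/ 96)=-224/ 11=-20.36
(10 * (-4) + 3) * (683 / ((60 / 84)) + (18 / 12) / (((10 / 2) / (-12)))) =-176231 / 5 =-35246.20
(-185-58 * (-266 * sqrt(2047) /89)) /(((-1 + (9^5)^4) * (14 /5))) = -37 /6808292657071880128 + 551 * sqrt(2047) /108203222585606666320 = 0.00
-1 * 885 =-885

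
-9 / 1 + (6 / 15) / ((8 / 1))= -179 / 20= -8.95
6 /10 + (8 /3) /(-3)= -13 /45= -0.29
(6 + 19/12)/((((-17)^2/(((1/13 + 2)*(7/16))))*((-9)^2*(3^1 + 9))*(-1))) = -49/1997568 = -0.00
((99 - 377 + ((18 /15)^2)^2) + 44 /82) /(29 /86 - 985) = 67432256 /241105625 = 0.28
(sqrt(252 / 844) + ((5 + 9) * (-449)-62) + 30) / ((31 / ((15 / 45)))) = -2106 / 31 + sqrt(1477) / 6541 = -67.93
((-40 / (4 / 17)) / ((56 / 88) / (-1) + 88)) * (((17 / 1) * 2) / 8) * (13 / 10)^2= -537251 / 38440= -13.98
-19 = -19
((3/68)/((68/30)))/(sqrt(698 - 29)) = 15*sqrt(669)/515576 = 0.00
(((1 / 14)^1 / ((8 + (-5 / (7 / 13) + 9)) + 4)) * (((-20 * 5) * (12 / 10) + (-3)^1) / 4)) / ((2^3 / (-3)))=9 / 128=0.07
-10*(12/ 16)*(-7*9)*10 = 4725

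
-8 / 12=-2 / 3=-0.67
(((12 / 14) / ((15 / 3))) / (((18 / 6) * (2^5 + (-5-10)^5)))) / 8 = -1 / 106308020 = -0.00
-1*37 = -37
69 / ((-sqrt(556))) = -69 * sqrt(139) / 278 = -2.93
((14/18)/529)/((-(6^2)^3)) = -7/222129216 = -0.00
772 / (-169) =-772 / 169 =-4.57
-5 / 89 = -0.06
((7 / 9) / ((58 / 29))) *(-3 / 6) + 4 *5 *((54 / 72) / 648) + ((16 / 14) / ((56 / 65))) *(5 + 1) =7.79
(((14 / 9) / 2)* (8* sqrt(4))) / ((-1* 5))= -2.49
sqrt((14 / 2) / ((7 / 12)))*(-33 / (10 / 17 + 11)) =-1122*sqrt(3) / 197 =-9.86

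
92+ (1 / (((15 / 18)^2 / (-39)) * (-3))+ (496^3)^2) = 372246023923305168 / 25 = 14889840956932206.72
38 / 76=1 / 2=0.50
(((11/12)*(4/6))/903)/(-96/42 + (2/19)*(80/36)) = -0.00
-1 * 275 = -275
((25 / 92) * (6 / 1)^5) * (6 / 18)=16200 / 23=704.35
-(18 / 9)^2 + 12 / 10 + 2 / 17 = -2.68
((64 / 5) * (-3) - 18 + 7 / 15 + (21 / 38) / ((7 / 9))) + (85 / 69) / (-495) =-71676359 / 1297890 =-55.23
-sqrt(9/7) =-3*sqrt(7)/7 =-1.13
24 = 24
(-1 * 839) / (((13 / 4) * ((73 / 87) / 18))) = -5537.93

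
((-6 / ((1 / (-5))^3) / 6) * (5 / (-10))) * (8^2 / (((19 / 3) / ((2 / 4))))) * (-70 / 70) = 315.79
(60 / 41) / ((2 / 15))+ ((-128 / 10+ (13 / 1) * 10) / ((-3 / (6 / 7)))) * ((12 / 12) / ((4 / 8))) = -80354 / 1435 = -56.00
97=97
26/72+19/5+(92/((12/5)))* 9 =62849/180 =349.16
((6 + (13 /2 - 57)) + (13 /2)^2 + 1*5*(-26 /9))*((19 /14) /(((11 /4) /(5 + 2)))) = -11419 /198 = -57.67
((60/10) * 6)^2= 1296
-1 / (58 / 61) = -61 / 58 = -1.05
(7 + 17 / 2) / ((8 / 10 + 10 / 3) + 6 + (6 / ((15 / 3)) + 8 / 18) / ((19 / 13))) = 26505 / 19252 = 1.38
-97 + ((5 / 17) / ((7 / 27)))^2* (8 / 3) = -1325017 / 14161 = -93.57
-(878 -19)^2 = -737881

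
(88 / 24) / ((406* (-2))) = -11 / 2436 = -0.00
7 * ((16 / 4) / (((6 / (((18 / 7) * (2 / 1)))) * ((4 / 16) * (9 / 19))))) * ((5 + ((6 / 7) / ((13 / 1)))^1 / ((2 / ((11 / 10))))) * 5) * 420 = 27864640 / 13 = 2143433.85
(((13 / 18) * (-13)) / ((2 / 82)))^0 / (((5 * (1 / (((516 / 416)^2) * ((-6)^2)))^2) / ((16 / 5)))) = 1963.41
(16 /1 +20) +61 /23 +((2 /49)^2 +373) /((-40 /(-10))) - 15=25822847 /220892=116.90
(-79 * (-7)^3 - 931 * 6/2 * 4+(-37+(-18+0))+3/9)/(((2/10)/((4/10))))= 95222/3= 31740.67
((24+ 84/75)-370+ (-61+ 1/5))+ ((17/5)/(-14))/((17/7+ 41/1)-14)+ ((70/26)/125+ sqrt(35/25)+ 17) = -52042473/133900+ sqrt(35)/5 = -387.48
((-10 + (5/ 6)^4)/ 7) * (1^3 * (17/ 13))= -209695/ 117936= -1.78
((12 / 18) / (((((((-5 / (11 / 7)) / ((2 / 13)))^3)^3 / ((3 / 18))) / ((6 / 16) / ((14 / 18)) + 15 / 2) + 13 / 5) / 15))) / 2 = -281067364767200 / 29253013680601099628524181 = -0.00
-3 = -3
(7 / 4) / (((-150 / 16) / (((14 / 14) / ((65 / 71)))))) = -994 / 4875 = -0.20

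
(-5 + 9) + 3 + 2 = 9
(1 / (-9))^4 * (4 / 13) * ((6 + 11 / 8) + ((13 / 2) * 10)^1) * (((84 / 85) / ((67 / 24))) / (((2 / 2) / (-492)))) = -3545024 / 5996835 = -0.59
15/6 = 5/2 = 2.50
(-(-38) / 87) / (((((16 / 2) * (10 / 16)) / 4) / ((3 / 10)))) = 76 / 725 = 0.10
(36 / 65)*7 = 252 / 65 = 3.88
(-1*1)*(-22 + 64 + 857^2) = -734491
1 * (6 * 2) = 12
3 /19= 0.16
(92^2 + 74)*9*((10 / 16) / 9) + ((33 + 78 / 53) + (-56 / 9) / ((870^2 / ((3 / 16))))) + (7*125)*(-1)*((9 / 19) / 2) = 23613596268901 / 4573189800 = 5163.48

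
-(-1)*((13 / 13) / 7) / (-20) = -1 / 140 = -0.01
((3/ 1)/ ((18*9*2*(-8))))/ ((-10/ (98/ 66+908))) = 30013/ 285120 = 0.11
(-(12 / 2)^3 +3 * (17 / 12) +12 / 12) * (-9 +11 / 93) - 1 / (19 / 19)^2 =115991 / 62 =1870.82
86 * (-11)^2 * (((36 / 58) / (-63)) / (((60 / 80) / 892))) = -74257216 / 609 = -121933.03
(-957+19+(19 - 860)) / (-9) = 593 / 3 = 197.67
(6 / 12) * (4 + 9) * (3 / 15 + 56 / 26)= 153 / 10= 15.30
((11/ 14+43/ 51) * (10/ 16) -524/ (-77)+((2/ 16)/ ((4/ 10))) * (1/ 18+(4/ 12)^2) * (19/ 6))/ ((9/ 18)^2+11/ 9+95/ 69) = 138527689/ 49406896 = 2.80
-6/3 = -2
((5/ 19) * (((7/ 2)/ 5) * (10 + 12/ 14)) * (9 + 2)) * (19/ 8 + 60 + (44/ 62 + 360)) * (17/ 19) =8328.09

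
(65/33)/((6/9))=65/22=2.95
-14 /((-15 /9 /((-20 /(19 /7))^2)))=164640 /361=456.07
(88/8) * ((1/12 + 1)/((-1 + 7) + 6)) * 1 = 143/144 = 0.99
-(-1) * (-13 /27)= -13 /27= -0.48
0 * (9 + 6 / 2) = 0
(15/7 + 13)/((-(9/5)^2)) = -2650/567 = -4.67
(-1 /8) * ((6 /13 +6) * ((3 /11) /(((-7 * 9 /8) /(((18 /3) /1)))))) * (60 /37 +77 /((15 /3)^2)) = 104376 /132275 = 0.79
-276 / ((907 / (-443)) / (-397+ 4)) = -52978.31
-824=-824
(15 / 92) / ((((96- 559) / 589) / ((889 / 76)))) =-413385 / 170384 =-2.43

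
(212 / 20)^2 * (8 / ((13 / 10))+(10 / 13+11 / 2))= 907307 / 650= 1395.86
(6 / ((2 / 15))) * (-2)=-90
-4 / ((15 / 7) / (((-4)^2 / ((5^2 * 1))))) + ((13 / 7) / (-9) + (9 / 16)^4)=-671390813 / 516096000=-1.30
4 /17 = 0.24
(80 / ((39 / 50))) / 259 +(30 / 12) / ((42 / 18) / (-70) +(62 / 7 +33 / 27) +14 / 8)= 91270150 / 150131163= 0.61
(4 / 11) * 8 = 32 / 11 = 2.91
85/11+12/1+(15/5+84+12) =1306/11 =118.73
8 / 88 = 1 / 11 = 0.09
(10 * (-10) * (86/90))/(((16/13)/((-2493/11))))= 774215/44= 17595.80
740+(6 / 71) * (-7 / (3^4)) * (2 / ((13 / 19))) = 18441008 / 24921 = 739.98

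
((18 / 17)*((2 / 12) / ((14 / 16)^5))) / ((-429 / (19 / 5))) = -622592 / 204289085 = -0.00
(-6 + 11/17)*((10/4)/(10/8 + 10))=-182/153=-1.19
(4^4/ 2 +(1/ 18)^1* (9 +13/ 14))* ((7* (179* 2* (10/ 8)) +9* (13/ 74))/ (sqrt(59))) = 3756556595* sqrt(59)/ 550116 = 52451.95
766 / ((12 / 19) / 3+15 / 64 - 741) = -931456 / 900515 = -1.03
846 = 846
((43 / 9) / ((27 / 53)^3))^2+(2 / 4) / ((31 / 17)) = 2541411509119655 / 1945625695758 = 1306.22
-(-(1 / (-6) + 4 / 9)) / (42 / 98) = 35 / 54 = 0.65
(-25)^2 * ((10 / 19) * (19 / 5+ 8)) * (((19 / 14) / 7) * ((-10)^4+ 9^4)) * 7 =87240982.14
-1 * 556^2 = -309136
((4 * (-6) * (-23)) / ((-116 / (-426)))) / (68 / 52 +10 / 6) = 573183 / 841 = 681.55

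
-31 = -31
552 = 552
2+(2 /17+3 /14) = 555 /238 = 2.33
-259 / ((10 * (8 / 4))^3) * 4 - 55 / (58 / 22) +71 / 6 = -1593533 / 174000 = -9.16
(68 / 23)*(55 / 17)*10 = 2200 / 23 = 95.65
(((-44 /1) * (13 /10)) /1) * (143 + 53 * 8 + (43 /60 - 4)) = -4836689 /150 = -32244.59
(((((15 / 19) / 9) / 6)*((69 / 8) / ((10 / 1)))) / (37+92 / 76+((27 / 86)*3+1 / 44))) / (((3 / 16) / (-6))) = -1892 / 183687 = -0.01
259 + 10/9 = 2341/9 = 260.11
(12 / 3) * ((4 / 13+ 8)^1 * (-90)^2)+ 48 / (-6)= 269161.23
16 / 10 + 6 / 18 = 29 / 15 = 1.93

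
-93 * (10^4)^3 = -93000000000000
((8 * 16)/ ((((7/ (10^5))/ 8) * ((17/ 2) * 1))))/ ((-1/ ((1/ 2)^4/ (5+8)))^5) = -3125/ 706941872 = -0.00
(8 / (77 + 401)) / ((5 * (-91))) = -4 / 108745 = -0.00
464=464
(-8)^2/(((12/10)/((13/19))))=2080/57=36.49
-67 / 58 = -1.16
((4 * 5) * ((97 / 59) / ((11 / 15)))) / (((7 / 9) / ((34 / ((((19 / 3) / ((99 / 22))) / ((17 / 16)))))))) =1479.72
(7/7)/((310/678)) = 339/155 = 2.19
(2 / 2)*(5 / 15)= 1 / 3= 0.33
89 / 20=4.45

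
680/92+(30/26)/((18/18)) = 2555/299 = 8.55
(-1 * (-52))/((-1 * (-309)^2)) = -52/95481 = -0.00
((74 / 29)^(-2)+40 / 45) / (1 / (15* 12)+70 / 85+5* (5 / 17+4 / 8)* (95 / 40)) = 17468180 / 171909437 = 0.10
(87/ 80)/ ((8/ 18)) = 2.45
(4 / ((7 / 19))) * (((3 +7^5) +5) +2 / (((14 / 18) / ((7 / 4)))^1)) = 1278282 / 7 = 182611.71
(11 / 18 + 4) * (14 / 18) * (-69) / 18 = -13363 / 972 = -13.75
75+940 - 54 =961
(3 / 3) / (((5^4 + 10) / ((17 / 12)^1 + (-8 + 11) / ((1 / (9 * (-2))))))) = -631 / 7620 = -0.08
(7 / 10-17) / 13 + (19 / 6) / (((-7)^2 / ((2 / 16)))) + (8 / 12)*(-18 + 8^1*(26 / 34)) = -7941847 / 866320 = -9.17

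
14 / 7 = 2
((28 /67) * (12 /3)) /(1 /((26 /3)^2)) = 75712 /603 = 125.56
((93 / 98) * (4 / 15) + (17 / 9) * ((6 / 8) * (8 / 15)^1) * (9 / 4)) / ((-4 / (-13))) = 12441 / 1960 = 6.35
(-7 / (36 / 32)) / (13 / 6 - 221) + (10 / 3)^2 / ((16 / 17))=11.83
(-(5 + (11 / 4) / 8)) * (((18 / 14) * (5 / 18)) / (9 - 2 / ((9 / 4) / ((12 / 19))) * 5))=-48735 / 158144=-0.31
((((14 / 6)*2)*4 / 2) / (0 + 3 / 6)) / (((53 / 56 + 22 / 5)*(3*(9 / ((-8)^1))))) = -125440 / 121257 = -1.03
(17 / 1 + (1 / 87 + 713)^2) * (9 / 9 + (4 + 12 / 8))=50025270061 / 15138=3304615.54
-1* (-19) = 19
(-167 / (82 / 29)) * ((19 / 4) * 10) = -2805.40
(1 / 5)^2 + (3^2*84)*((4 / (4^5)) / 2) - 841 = -2686347 / 3200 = -839.48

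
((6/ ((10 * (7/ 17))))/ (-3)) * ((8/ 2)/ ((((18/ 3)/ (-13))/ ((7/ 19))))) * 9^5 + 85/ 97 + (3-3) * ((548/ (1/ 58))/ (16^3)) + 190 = 845647867/ 9215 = 91768.62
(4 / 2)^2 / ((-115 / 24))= -96 / 115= -0.83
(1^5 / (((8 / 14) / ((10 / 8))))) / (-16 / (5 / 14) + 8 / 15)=-525 / 10624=-0.05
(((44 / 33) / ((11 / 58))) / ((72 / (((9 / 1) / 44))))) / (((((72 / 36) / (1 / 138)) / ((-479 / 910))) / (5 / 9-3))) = 13891 / 149189040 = 0.00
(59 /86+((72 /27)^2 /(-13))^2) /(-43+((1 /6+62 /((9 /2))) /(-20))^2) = -927925600 /40039709333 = -0.02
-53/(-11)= 53/11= 4.82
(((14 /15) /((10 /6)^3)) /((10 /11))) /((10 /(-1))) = -693 /31250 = -0.02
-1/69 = -0.01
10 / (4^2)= 5 / 8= 0.62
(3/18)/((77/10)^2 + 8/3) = 50/18587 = 0.00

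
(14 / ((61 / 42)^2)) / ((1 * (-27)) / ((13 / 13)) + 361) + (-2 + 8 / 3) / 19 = 1946650 / 35420199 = 0.05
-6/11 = -0.55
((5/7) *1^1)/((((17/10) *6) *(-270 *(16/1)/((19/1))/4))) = -95/77112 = -0.00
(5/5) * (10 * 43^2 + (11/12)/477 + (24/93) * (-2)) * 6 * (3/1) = 3280848317/9858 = 332810.74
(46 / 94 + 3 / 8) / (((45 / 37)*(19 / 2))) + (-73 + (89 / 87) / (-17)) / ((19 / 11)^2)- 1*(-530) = 152247421451 / 301130316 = 505.59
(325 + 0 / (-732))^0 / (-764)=-1 / 764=-0.00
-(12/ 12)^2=-1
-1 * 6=-6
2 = 2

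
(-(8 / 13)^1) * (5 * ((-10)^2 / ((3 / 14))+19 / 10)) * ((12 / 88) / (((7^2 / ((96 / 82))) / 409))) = -551934048 / 287287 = -1921.19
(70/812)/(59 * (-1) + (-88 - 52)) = -5/11542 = -0.00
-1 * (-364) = 364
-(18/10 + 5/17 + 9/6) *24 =-86.26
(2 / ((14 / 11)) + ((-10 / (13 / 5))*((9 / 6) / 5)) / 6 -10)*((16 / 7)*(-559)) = 539736 / 49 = 11015.02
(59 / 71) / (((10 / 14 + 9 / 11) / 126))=4851 / 71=68.32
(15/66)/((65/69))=0.24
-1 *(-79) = 79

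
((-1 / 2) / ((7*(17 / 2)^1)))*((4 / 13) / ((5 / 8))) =-32 / 7735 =-0.00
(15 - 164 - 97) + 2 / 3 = -736 / 3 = -245.33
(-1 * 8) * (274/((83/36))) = -78912/83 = -950.75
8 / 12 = 2 / 3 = 0.67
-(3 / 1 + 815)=-818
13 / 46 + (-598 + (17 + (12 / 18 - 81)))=-91225 / 138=-661.05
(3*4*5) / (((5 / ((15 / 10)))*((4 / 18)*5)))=81 / 5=16.20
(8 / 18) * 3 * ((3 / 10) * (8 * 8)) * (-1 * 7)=-896 / 5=-179.20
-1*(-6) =6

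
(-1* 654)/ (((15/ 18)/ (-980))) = 769104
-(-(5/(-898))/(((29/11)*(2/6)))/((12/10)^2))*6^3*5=-61875/13021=-4.75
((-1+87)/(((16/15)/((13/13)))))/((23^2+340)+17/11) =0.09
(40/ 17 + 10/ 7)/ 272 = 225/ 16184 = 0.01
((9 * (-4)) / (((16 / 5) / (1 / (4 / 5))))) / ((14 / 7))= -225 / 32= -7.03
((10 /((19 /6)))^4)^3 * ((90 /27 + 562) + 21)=1276320043008000000000000 /2213314919066161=576655419.44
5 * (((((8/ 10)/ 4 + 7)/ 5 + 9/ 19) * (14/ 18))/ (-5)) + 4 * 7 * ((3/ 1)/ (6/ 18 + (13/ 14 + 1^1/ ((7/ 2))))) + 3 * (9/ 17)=5708198/ 104975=54.38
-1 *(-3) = 3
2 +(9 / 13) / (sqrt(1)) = 2.69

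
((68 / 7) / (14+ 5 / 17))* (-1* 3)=-2.04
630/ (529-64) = 42/ 31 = 1.35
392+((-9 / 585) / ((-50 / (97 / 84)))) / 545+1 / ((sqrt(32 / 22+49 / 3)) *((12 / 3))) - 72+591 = sqrt(19371) / 2348+135543135097 / 148785000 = 911.06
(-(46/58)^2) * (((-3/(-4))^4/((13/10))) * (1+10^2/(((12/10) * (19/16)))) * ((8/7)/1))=-289730655/23265424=-12.45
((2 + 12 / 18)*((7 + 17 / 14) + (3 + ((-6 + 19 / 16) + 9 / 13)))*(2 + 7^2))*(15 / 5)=526779 / 182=2894.39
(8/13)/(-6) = -0.10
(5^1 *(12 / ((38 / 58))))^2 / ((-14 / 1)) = -1513800 / 2527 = -599.05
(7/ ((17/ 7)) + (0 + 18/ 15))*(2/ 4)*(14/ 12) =2429/ 1020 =2.38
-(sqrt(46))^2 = -46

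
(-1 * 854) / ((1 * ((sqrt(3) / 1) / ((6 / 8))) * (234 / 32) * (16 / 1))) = -427 * sqrt(3) / 234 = -3.16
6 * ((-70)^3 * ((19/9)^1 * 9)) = -39102000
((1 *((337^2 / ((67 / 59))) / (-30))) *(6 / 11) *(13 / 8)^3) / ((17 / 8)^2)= -14721154487 / 8519720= -1727.89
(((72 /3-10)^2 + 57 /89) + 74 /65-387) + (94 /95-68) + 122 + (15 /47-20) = -795112571 /5166005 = -153.91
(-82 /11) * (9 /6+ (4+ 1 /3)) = -1435 /33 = -43.48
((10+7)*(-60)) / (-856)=1.19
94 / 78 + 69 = 2738 / 39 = 70.21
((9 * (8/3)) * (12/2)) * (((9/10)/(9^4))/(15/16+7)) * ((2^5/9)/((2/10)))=4096/92583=0.04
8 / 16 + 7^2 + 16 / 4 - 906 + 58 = -1589 / 2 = -794.50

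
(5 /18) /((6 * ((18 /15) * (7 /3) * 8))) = 25 /12096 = 0.00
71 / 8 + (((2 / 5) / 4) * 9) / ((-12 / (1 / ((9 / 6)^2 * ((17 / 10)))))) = 3613 / 408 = 8.86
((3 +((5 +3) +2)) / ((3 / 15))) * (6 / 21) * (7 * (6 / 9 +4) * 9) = 5460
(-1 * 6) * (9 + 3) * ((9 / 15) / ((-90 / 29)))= 13.92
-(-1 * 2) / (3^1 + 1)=1 / 2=0.50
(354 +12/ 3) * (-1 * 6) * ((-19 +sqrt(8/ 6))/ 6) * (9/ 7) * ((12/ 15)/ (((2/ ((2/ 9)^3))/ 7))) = 108832/ 405 - 11456 * sqrt(3)/ 1215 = 252.39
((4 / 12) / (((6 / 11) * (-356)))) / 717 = -11 / 4594536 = -0.00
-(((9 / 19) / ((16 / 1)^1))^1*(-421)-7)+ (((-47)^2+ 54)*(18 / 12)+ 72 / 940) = 243899047 / 71440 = 3414.04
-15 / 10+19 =35 / 2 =17.50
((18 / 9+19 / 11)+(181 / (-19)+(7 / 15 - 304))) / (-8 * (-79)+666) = -969757 / 4069230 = -0.24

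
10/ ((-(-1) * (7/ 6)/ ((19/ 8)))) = 285/ 14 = 20.36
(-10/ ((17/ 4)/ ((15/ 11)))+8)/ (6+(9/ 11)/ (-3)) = 128/ 153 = 0.84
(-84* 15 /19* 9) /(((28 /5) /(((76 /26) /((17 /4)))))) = -16200 /221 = -73.30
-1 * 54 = -54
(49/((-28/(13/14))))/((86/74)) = -1.40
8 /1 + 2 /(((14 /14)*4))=17 /2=8.50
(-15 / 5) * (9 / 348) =-0.08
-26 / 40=-13 / 20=-0.65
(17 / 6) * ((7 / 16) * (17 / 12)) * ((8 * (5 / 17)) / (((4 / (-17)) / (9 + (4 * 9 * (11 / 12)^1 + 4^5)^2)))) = -5650532335 / 288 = -19619903.94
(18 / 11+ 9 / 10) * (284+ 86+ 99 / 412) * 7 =297908667 / 45320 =6573.45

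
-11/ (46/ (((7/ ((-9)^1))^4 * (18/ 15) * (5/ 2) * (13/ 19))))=-343343/ 1911438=-0.18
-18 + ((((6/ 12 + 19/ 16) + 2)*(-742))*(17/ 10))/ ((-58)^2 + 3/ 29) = -21610891/ 1114960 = -19.38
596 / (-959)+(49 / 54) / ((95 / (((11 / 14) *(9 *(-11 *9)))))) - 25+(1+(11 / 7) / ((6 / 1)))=-33941807 / 1093260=-31.05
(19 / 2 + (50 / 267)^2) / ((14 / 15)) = 971065 / 95052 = 10.22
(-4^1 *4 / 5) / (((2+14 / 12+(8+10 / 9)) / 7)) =-2016 / 1105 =-1.82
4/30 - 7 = -103/15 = -6.87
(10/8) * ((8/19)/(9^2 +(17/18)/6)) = 216/33307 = 0.01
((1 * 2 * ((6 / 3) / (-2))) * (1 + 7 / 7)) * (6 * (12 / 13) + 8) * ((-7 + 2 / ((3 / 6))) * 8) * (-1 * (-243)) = 4105728 / 13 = 315825.23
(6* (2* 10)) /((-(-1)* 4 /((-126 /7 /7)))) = -540 /7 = -77.14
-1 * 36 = -36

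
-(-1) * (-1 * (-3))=3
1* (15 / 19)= 15 / 19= 0.79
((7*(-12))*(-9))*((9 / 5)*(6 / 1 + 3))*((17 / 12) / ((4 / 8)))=173502 / 5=34700.40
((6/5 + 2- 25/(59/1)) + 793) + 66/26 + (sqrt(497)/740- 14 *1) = sqrt(497)/740 + 3007847/3835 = 784.34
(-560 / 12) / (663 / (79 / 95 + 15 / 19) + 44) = -21560 / 209283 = -0.10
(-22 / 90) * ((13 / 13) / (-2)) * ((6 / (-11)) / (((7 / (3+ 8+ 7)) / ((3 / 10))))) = -9 / 175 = -0.05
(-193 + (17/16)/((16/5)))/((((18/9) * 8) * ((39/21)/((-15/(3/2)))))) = 1726305/26624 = 64.84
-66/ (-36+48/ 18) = 99/ 50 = 1.98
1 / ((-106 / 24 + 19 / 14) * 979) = -84 / 251603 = -0.00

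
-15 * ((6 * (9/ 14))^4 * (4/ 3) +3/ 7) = -10644255/ 2401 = -4433.26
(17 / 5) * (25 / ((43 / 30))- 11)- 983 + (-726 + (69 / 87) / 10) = -21037119 / 12470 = -1687.02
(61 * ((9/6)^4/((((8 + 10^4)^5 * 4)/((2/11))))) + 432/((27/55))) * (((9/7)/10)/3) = 37.71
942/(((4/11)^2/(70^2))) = 34906987.50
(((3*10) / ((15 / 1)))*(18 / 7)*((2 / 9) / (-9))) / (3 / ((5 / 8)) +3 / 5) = -40 / 1701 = -0.02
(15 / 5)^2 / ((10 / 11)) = 99 / 10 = 9.90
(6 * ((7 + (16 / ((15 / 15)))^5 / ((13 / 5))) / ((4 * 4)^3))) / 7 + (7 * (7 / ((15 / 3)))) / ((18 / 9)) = 83210581 / 931840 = 89.30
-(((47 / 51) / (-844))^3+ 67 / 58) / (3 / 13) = -34731698875468361 / 6938364651139008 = -5.01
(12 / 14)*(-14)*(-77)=924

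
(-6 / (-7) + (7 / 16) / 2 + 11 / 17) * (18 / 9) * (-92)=-150903 / 476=-317.02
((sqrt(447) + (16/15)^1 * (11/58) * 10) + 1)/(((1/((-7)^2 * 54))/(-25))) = -66150 * sqrt(447) - 5799150/29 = -1598538.76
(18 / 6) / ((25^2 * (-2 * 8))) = -0.00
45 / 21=15 / 7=2.14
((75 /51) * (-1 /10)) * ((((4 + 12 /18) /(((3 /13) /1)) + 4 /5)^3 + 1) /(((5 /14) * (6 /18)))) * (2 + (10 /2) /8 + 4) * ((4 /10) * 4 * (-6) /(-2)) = -314118896231 /860625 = -364989.28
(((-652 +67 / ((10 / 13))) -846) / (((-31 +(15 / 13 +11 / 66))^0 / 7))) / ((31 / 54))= -2666601 / 155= -17203.88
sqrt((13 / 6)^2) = 2.17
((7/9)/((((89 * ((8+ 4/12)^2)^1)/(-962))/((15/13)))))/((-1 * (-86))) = -777/478375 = -0.00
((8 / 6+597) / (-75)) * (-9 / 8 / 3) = 359 / 120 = 2.99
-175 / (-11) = 175 / 11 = 15.91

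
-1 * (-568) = 568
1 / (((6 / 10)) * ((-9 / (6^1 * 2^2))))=-40 / 9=-4.44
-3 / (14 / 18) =-27 / 7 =-3.86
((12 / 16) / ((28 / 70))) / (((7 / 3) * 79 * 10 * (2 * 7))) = 9 / 123872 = 0.00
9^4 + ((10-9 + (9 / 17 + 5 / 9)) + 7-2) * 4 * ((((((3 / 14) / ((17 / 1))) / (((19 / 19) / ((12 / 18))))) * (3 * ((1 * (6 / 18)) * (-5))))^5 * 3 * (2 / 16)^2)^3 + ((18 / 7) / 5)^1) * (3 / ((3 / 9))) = 126651533442774196002770863913089972082859 / 18925322369176948117152952713755279360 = 6692.17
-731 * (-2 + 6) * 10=-29240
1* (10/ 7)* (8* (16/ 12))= 320/ 21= 15.24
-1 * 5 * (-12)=60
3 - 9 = -6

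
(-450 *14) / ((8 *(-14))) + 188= 244.25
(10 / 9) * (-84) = -280 / 3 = -93.33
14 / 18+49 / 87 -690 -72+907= 146.34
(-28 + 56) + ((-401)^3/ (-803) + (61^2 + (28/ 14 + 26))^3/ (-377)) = -42287517706202/ 302731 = -139686777.06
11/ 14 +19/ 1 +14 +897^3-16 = 721734290.79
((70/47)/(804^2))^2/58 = 1225/13384061177966208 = 0.00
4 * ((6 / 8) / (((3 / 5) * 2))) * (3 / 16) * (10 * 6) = 28.12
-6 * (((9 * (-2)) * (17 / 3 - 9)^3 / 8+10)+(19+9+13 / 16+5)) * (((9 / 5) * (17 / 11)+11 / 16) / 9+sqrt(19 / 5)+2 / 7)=-6103 * sqrt(95) / 40 - 227098733 / 443520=-1999.15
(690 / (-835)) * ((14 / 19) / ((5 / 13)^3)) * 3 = -12733812 / 396625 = -32.11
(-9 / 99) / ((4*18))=-1 / 792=-0.00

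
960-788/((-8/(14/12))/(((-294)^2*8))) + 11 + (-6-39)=79464422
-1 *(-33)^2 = -1089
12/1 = 12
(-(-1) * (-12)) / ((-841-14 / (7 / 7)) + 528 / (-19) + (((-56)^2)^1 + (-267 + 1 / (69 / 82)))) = -3933 / 651370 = -0.01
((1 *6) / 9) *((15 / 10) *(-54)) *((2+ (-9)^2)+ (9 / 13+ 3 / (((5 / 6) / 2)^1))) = -319032 / 65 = -4908.18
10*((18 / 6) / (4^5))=15 / 512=0.03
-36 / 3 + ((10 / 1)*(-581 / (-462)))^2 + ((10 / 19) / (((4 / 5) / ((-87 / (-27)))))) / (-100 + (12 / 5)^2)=1582979419 / 10832888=146.13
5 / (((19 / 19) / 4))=20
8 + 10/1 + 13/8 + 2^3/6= 503/24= 20.96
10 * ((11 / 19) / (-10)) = -11 / 19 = -0.58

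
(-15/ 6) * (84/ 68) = -105/ 34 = -3.09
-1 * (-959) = 959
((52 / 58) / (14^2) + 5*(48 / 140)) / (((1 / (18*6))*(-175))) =-52758 / 49735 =-1.06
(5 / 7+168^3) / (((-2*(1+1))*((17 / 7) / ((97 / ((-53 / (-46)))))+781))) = -74050078099 / 48789310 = -1517.75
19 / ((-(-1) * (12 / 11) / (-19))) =-3971 / 12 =-330.92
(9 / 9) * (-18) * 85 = -1530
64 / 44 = 16 / 11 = 1.45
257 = 257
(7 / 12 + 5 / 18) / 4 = 31 / 144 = 0.22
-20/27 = -0.74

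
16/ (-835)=-16/ 835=-0.02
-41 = -41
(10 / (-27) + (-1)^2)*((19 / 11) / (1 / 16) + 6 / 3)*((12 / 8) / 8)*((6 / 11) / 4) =2771 / 5808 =0.48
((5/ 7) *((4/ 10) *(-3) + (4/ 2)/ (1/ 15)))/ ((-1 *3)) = -48/ 7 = -6.86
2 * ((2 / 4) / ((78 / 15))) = 5 / 26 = 0.19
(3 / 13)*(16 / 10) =24 / 65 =0.37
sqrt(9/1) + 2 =5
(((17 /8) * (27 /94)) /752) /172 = 459 /97266688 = 0.00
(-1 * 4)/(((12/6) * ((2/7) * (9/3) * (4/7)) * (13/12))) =-3.77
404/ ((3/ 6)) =808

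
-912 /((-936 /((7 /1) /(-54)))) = -133 /1053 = -0.13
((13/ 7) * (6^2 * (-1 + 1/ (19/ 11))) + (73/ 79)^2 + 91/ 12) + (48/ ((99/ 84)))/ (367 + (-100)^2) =-3198193895927/ 162268721076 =-19.71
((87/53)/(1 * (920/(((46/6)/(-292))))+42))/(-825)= 29/510095850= 0.00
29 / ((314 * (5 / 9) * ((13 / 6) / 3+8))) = 2349 / 123245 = 0.02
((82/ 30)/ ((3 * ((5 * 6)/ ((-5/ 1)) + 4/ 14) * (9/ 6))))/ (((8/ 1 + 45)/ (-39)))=3731/ 47700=0.08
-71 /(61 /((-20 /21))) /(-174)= -710 /111447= -0.01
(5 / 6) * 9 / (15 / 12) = 6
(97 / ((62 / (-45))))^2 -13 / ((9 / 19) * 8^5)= 1404755935433 / 283410432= 4956.61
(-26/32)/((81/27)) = -13/48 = -0.27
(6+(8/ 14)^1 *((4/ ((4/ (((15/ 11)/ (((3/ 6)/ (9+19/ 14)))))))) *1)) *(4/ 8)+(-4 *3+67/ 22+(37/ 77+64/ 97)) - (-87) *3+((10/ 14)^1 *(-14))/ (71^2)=264.25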